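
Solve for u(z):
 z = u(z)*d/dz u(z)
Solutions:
 u(z) = -sqrt(C1 + z^2)
 u(z) = sqrt(C1 + z^2)


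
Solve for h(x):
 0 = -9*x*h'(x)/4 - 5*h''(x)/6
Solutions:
 h(x) = C1 + C2*erf(3*sqrt(15)*x/10)


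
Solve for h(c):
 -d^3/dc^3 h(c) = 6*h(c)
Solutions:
 h(c) = C3*exp(-6^(1/3)*c) + (C1*sin(2^(1/3)*3^(5/6)*c/2) + C2*cos(2^(1/3)*3^(5/6)*c/2))*exp(6^(1/3)*c/2)


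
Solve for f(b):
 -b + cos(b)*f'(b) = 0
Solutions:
 f(b) = C1 + Integral(b/cos(b), b)


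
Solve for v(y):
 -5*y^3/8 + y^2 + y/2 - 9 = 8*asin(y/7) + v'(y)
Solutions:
 v(y) = C1 - 5*y^4/32 + y^3/3 + y^2/4 - 8*y*asin(y/7) - 9*y - 8*sqrt(49 - y^2)


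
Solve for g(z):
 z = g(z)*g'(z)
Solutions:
 g(z) = -sqrt(C1 + z^2)
 g(z) = sqrt(C1 + z^2)


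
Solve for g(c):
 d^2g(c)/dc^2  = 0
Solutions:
 g(c) = C1 + C2*c


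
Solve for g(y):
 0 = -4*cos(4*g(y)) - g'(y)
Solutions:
 g(y) = -asin((C1 + exp(32*y))/(C1 - exp(32*y)))/4 + pi/4
 g(y) = asin((C1 + exp(32*y))/(C1 - exp(32*y)))/4


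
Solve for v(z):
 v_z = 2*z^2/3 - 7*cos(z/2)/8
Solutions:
 v(z) = C1 + 2*z^3/9 - 7*sin(z/2)/4


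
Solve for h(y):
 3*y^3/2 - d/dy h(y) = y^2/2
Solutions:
 h(y) = C1 + 3*y^4/8 - y^3/6


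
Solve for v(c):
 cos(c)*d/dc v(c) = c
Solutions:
 v(c) = C1 + Integral(c/cos(c), c)


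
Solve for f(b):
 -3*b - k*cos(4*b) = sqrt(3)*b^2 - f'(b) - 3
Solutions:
 f(b) = C1 + sqrt(3)*b^3/3 + 3*b^2/2 - 3*b + k*sin(4*b)/4


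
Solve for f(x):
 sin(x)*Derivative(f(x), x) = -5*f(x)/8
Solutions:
 f(x) = C1*(cos(x) + 1)^(5/16)/(cos(x) - 1)^(5/16)


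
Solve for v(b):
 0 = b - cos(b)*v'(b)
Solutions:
 v(b) = C1 + Integral(b/cos(b), b)


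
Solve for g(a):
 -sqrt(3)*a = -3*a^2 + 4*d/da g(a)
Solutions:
 g(a) = C1 + a^3/4 - sqrt(3)*a^2/8


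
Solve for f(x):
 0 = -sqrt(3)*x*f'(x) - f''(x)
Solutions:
 f(x) = C1 + C2*erf(sqrt(2)*3^(1/4)*x/2)


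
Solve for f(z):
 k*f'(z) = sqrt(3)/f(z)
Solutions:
 f(z) = -sqrt(C1 + 2*sqrt(3)*z/k)
 f(z) = sqrt(C1 + 2*sqrt(3)*z/k)


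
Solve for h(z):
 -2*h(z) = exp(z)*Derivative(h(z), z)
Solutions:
 h(z) = C1*exp(2*exp(-z))


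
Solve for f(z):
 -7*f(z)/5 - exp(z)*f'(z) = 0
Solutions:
 f(z) = C1*exp(7*exp(-z)/5)


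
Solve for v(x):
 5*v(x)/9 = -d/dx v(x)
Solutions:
 v(x) = C1*exp(-5*x/9)


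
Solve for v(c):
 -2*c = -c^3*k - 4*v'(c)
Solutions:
 v(c) = C1 - c^4*k/16 + c^2/4


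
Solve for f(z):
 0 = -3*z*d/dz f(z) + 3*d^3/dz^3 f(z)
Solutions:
 f(z) = C1 + Integral(C2*airyai(z) + C3*airybi(z), z)


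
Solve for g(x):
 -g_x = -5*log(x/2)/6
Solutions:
 g(x) = C1 + 5*x*log(x)/6 - 5*x/6 - 5*x*log(2)/6


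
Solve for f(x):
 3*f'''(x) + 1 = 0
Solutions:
 f(x) = C1 + C2*x + C3*x^2 - x^3/18


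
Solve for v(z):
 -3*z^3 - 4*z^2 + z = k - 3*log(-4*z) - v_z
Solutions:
 v(z) = C1 + 3*z^4/4 + 4*z^3/3 - z^2/2 + z*(k - 6*log(2) + 3) - 3*z*log(-z)


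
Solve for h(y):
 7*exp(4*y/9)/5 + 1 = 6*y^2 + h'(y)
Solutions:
 h(y) = C1 - 2*y^3 + y + 63*exp(4*y/9)/20


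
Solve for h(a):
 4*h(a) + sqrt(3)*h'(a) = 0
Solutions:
 h(a) = C1*exp(-4*sqrt(3)*a/3)


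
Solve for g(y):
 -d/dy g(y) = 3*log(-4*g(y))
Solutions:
 Integral(1/(log(-_y) + 2*log(2)), (_y, g(y)))/3 = C1 - y


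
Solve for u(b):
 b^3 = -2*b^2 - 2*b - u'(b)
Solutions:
 u(b) = C1 - b^4/4 - 2*b^3/3 - b^2


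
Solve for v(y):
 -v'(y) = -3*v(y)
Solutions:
 v(y) = C1*exp(3*y)


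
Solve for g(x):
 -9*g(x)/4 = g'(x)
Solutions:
 g(x) = C1*exp(-9*x/4)


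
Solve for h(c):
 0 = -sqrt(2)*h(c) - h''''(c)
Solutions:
 h(c) = (C1*sin(2^(5/8)*c/2) + C2*cos(2^(5/8)*c/2))*exp(-2^(5/8)*c/2) + (C3*sin(2^(5/8)*c/2) + C4*cos(2^(5/8)*c/2))*exp(2^(5/8)*c/2)


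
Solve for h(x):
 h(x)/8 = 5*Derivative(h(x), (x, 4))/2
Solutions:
 h(x) = C1*exp(-sqrt(2)*5^(3/4)*x/10) + C2*exp(sqrt(2)*5^(3/4)*x/10) + C3*sin(sqrt(2)*5^(3/4)*x/10) + C4*cos(sqrt(2)*5^(3/4)*x/10)


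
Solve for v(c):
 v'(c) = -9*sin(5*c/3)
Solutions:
 v(c) = C1 + 27*cos(5*c/3)/5


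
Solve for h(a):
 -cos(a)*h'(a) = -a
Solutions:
 h(a) = C1 + Integral(a/cos(a), a)


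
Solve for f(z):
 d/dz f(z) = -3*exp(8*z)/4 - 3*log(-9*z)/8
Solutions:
 f(z) = C1 - 3*z*log(-z)/8 + 3*z*(1 - 2*log(3))/8 - 3*exp(8*z)/32


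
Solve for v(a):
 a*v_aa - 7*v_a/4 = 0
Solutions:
 v(a) = C1 + C2*a^(11/4)


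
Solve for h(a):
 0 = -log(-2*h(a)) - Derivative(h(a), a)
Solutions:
 Integral(1/(log(-_y) + log(2)), (_y, h(a))) = C1 - a


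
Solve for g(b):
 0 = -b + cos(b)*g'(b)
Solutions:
 g(b) = C1 + Integral(b/cos(b), b)


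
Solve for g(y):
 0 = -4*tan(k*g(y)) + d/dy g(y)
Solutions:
 g(y) = Piecewise((-asin(exp(C1*k + 4*k*y))/k + pi/k, Ne(k, 0)), (nan, True))
 g(y) = Piecewise((asin(exp(C1*k + 4*k*y))/k, Ne(k, 0)), (nan, True))


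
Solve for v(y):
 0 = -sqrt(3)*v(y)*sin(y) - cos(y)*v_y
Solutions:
 v(y) = C1*cos(y)^(sqrt(3))


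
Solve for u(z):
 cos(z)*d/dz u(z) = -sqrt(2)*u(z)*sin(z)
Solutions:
 u(z) = C1*cos(z)^(sqrt(2))


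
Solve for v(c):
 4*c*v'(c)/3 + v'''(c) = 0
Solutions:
 v(c) = C1 + Integral(C2*airyai(-6^(2/3)*c/3) + C3*airybi(-6^(2/3)*c/3), c)


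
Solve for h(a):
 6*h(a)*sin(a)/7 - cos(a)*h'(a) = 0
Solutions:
 h(a) = C1/cos(a)^(6/7)


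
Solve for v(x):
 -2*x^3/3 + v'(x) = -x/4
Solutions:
 v(x) = C1 + x^4/6 - x^2/8


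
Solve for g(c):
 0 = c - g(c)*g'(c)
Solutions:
 g(c) = -sqrt(C1 + c^2)
 g(c) = sqrt(C1 + c^2)


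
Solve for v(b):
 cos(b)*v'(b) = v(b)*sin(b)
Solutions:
 v(b) = C1/cos(b)


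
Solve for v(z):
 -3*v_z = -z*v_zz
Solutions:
 v(z) = C1 + C2*z^4


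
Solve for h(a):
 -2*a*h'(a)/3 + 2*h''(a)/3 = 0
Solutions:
 h(a) = C1 + C2*erfi(sqrt(2)*a/2)


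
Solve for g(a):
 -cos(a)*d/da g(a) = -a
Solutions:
 g(a) = C1 + Integral(a/cos(a), a)


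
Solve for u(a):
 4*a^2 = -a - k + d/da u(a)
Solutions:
 u(a) = C1 + 4*a^3/3 + a^2/2 + a*k


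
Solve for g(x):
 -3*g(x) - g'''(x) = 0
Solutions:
 g(x) = C3*exp(-3^(1/3)*x) + (C1*sin(3^(5/6)*x/2) + C2*cos(3^(5/6)*x/2))*exp(3^(1/3)*x/2)


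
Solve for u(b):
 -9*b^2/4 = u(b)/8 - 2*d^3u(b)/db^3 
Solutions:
 u(b) = C3*exp(2^(2/3)*b/4) - 18*b^2 + (C1*sin(2^(2/3)*sqrt(3)*b/8) + C2*cos(2^(2/3)*sqrt(3)*b/8))*exp(-2^(2/3)*b/8)


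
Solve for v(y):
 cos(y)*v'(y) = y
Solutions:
 v(y) = C1 + Integral(y/cos(y), y)


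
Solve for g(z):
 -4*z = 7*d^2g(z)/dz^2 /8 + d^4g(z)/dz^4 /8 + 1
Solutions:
 g(z) = C1 + C2*z + C3*sin(sqrt(7)*z) + C4*cos(sqrt(7)*z) - 16*z^3/21 - 4*z^2/7


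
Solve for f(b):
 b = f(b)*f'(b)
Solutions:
 f(b) = -sqrt(C1 + b^2)
 f(b) = sqrt(C1 + b^2)


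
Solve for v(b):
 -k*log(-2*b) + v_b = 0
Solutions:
 v(b) = C1 + b*k*log(-b) + b*k*(-1 + log(2))


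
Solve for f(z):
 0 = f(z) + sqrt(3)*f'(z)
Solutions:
 f(z) = C1*exp(-sqrt(3)*z/3)


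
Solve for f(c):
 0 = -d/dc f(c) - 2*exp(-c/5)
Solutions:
 f(c) = C1 + 10*exp(-c/5)


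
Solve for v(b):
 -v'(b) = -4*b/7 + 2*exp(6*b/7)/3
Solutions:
 v(b) = C1 + 2*b^2/7 - 7*exp(6*b/7)/9


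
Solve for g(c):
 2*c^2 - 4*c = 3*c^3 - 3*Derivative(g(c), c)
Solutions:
 g(c) = C1 + c^4/4 - 2*c^3/9 + 2*c^2/3


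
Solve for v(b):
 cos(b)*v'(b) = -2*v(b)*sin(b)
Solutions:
 v(b) = C1*cos(b)^2


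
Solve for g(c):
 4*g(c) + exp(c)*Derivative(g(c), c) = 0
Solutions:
 g(c) = C1*exp(4*exp(-c))


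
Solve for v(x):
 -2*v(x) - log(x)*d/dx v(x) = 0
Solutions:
 v(x) = C1*exp(-2*li(x))


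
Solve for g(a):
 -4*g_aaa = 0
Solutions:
 g(a) = C1 + C2*a + C3*a^2


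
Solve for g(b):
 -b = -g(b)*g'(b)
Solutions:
 g(b) = -sqrt(C1 + b^2)
 g(b) = sqrt(C1 + b^2)


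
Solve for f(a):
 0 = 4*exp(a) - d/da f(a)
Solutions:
 f(a) = C1 + 4*exp(a)


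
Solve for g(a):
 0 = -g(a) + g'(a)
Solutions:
 g(a) = C1*exp(a)


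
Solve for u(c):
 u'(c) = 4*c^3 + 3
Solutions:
 u(c) = C1 + c^4 + 3*c


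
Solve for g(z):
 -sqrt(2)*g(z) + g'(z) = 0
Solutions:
 g(z) = C1*exp(sqrt(2)*z)


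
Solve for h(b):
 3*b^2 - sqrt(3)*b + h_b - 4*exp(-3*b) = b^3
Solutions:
 h(b) = C1 + b^4/4 - b^3 + sqrt(3)*b^2/2 - 4*exp(-3*b)/3


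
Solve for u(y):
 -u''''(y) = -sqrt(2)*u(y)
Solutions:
 u(y) = C1*exp(-2^(1/8)*y) + C2*exp(2^(1/8)*y) + C3*sin(2^(1/8)*y) + C4*cos(2^(1/8)*y)


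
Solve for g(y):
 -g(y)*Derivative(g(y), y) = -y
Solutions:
 g(y) = -sqrt(C1 + y^2)
 g(y) = sqrt(C1 + y^2)


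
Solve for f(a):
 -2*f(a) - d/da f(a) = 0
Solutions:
 f(a) = C1*exp(-2*a)


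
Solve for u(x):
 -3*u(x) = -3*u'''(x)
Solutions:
 u(x) = C3*exp(x) + (C1*sin(sqrt(3)*x/2) + C2*cos(sqrt(3)*x/2))*exp(-x/2)


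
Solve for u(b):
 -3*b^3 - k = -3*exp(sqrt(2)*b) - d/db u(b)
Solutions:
 u(b) = C1 + 3*b^4/4 + b*k - 3*sqrt(2)*exp(sqrt(2)*b)/2


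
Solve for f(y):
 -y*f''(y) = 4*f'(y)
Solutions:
 f(y) = C1 + C2/y^3


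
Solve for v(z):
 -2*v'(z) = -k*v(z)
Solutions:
 v(z) = C1*exp(k*z/2)


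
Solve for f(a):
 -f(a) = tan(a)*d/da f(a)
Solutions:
 f(a) = C1/sin(a)


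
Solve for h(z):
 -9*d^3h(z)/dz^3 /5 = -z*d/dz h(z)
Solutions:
 h(z) = C1 + Integral(C2*airyai(15^(1/3)*z/3) + C3*airybi(15^(1/3)*z/3), z)


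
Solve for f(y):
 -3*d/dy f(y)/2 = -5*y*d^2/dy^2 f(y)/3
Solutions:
 f(y) = C1 + C2*y^(19/10)


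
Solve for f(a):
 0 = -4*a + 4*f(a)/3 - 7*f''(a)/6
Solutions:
 f(a) = C1*exp(-2*sqrt(14)*a/7) + C2*exp(2*sqrt(14)*a/7) + 3*a


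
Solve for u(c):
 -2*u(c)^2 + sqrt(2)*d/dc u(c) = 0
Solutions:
 u(c) = -1/(C1 + sqrt(2)*c)


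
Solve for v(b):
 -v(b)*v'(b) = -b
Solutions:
 v(b) = -sqrt(C1 + b^2)
 v(b) = sqrt(C1 + b^2)


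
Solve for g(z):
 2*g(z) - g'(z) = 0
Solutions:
 g(z) = C1*exp(2*z)


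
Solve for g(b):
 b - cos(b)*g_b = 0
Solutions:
 g(b) = C1 + Integral(b/cos(b), b)


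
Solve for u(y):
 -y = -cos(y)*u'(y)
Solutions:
 u(y) = C1 + Integral(y/cos(y), y)


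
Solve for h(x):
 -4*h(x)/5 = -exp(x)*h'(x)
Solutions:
 h(x) = C1*exp(-4*exp(-x)/5)


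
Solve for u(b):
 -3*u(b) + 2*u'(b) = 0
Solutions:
 u(b) = C1*exp(3*b/2)


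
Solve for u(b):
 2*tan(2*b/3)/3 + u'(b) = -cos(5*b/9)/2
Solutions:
 u(b) = C1 + log(cos(2*b/3)) - 9*sin(5*b/9)/10


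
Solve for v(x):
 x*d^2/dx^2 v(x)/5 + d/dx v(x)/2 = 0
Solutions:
 v(x) = C1 + C2/x^(3/2)


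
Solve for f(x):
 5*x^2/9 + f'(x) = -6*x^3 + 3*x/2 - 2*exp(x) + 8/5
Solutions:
 f(x) = C1 - 3*x^4/2 - 5*x^3/27 + 3*x^2/4 + 8*x/5 - 2*exp(x)


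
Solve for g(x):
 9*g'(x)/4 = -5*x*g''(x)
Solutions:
 g(x) = C1 + C2*x^(11/20)


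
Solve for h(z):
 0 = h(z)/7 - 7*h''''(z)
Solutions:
 h(z) = C1*exp(-sqrt(7)*z/7) + C2*exp(sqrt(7)*z/7) + C3*sin(sqrt(7)*z/7) + C4*cos(sqrt(7)*z/7)


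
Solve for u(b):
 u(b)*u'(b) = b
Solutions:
 u(b) = -sqrt(C1 + b^2)
 u(b) = sqrt(C1 + b^2)


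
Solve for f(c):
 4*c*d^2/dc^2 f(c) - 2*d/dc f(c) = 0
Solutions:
 f(c) = C1 + C2*c^(3/2)


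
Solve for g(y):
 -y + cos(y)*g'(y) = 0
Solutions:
 g(y) = C1 + Integral(y/cos(y), y)


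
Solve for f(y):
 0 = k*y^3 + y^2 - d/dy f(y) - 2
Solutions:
 f(y) = C1 + k*y^4/4 + y^3/3 - 2*y


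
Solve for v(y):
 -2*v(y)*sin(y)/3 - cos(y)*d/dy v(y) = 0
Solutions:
 v(y) = C1*cos(y)^(2/3)


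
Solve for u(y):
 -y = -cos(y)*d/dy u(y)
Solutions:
 u(y) = C1 + Integral(y/cos(y), y)


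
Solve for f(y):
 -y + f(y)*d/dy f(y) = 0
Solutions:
 f(y) = -sqrt(C1 + y^2)
 f(y) = sqrt(C1 + y^2)


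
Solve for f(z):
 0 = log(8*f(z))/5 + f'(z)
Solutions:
 5*Integral(1/(log(_y) + 3*log(2)), (_y, f(z))) = C1 - z


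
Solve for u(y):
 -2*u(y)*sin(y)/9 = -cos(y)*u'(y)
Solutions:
 u(y) = C1/cos(y)^(2/9)


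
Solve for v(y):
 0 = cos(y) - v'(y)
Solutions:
 v(y) = C1 + sin(y)


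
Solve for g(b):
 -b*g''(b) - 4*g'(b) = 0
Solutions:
 g(b) = C1 + C2/b^3


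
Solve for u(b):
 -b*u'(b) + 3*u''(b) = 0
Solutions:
 u(b) = C1 + C2*erfi(sqrt(6)*b/6)


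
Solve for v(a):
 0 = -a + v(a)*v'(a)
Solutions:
 v(a) = -sqrt(C1 + a^2)
 v(a) = sqrt(C1 + a^2)


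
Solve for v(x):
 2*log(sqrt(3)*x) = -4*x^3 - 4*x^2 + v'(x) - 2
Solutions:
 v(x) = C1 + x^4 + 4*x^3/3 + 2*x*log(x) + x*log(3)


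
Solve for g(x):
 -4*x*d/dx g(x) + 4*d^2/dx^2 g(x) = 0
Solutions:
 g(x) = C1 + C2*erfi(sqrt(2)*x/2)


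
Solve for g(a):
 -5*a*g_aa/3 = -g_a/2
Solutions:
 g(a) = C1 + C2*a^(13/10)


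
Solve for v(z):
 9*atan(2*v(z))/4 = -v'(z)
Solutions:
 Integral(1/atan(2*_y), (_y, v(z))) = C1 - 9*z/4


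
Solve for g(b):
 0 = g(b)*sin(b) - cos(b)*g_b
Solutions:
 g(b) = C1/cos(b)


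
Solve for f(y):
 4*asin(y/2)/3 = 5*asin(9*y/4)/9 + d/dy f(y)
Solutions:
 f(y) = C1 + 4*y*asin(y/2)/3 - 5*y*asin(9*y/4)/9 + 4*sqrt(4 - y^2)/3 - 5*sqrt(16 - 81*y^2)/81


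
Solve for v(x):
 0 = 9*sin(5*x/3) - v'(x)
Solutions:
 v(x) = C1 - 27*cos(5*x/3)/5


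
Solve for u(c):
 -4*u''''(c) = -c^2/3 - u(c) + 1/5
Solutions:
 u(c) = C1*exp(-sqrt(2)*c/2) + C2*exp(sqrt(2)*c/2) + C3*sin(sqrt(2)*c/2) + C4*cos(sqrt(2)*c/2) - c^2/3 + 1/5


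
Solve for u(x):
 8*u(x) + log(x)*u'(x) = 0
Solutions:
 u(x) = C1*exp(-8*li(x))


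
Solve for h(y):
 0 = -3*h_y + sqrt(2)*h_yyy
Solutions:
 h(y) = C1 + C2*exp(-2^(3/4)*sqrt(3)*y/2) + C3*exp(2^(3/4)*sqrt(3)*y/2)


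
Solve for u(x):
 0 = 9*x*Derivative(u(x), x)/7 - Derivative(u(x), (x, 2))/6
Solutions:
 u(x) = C1 + C2*erfi(3*sqrt(21)*x/7)


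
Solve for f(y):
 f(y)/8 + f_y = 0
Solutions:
 f(y) = C1*exp(-y/8)


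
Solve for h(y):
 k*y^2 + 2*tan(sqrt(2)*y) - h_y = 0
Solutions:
 h(y) = C1 + k*y^3/3 - sqrt(2)*log(cos(sqrt(2)*y))


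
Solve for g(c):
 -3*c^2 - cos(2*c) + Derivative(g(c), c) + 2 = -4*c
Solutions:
 g(c) = C1 + c^3 - 2*c^2 - 2*c + sin(2*c)/2


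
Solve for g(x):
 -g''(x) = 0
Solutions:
 g(x) = C1 + C2*x


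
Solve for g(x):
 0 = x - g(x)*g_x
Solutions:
 g(x) = -sqrt(C1 + x^2)
 g(x) = sqrt(C1 + x^2)


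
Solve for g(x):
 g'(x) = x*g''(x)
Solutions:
 g(x) = C1 + C2*x^2


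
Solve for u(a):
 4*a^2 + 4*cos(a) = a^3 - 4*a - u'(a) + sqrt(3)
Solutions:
 u(a) = C1 + a^4/4 - 4*a^3/3 - 2*a^2 + sqrt(3)*a - 4*sin(a)


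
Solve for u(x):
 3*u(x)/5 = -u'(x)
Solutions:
 u(x) = C1*exp(-3*x/5)


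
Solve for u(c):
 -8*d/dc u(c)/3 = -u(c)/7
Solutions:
 u(c) = C1*exp(3*c/56)


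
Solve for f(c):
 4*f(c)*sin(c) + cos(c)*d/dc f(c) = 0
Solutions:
 f(c) = C1*cos(c)^4


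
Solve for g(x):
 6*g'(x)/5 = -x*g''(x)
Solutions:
 g(x) = C1 + C2/x^(1/5)


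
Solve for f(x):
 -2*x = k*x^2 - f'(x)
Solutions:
 f(x) = C1 + k*x^3/3 + x^2


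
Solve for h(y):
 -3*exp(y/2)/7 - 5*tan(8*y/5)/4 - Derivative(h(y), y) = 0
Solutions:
 h(y) = C1 - 6*exp(y/2)/7 + 25*log(cos(8*y/5))/32


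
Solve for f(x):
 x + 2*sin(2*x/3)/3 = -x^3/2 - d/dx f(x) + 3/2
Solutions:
 f(x) = C1 - x^4/8 - x^2/2 + 3*x/2 + cos(2*x/3)


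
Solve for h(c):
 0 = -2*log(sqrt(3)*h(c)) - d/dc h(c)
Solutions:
 Integral(1/(2*log(_y) + log(3)), (_y, h(c))) = C1 - c


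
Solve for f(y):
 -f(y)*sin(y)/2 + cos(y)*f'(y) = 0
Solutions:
 f(y) = C1/sqrt(cos(y))


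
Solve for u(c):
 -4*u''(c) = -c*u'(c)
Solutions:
 u(c) = C1 + C2*erfi(sqrt(2)*c/4)


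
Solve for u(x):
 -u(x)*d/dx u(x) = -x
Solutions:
 u(x) = -sqrt(C1 + x^2)
 u(x) = sqrt(C1 + x^2)


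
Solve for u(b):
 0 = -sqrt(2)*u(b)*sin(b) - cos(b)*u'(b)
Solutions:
 u(b) = C1*cos(b)^(sqrt(2))


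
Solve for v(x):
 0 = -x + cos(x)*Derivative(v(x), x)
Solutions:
 v(x) = C1 + Integral(x/cos(x), x)


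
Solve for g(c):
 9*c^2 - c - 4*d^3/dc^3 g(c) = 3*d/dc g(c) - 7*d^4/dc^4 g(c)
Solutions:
 g(c) = C1 + C4*exp(c) + c^3 - c^2/6 - 8*c + (C2*sin(5*sqrt(3)*c/14) + C3*cos(5*sqrt(3)*c/14))*exp(-3*c/14)


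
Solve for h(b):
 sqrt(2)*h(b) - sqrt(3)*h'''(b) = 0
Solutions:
 h(b) = C3*exp(2^(1/6)*3^(5/6)*b/3) + (C1*sin(2^(1/6)*3^(1/3)*b/2) + C2*cos(2^(1/6)*3^(1/3)*b/2))*exp(-2^(1/6)*3^(5/6)*b/6)


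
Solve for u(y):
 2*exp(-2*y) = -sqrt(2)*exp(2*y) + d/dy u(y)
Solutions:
 u(y) = C1 + sqrt(2)*exp(2*y)/2 - exp(-2*y)


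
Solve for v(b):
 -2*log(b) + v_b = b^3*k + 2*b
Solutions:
 v(b) = C1 + b^4*k/4 + b^2 + 2*b*log(b) - 2*b


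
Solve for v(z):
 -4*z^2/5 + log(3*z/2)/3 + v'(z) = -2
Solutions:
 v(z) = C1 + 4*z^3/15 - z*log(z)/3 - 5*z/3 - z*log(3)/3 + z*log(2)/3


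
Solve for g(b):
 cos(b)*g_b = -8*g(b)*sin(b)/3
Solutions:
 g(b) = C1*cos(b)^(8/3)


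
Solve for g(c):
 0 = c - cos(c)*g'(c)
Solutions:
 g(c) = C1 + Integral(c/cos(c), c)


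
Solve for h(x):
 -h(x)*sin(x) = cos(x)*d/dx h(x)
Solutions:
 h(x) = C1*cos(x)


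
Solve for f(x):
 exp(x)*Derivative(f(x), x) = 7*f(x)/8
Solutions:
 f(x) = C1*exp(-7*exp(-x)/8)


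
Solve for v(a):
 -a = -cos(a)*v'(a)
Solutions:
 v(a) = C1 + Integral(a/cos(a), a)


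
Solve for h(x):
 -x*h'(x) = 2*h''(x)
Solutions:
 h(x) = C1 + C2*erf(x/2)


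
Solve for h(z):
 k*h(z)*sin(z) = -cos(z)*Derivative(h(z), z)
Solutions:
 h(z) = C1*exp(k*log(cos(z)))


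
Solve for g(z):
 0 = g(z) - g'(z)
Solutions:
 g(z) = C1*exp(z)


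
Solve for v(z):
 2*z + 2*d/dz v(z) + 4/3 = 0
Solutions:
 v(z) = C1 - z^2/2 - 2*z/3


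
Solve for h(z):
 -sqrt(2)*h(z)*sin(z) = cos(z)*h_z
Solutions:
 h(z) = C1*cos(z)^(sqrt(2))


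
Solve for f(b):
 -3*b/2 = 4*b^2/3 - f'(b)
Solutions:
 f(b) = C1 + 4*b^3/9 + 3*b^2/4


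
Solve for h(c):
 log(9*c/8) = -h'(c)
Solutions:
 h(c) = C1 - c*log(c) + c*log(8/9) + c


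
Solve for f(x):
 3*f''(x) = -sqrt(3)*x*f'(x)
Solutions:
 f(x) = C1 + C2*erf(sqrt(2)*3^(3/4)*x/6)


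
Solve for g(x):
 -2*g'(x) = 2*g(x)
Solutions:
 g(x) = C1*exp(-x)


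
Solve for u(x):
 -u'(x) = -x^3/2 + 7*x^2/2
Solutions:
 u(x) = C1 + x^4/8 - 7*x^3/6


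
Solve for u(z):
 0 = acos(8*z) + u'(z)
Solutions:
 u(z) = C1 - z*acos(8*z) + sqrt(1 - 64*z^2)/8


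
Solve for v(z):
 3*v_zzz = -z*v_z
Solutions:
 v(z) = C1 + Integral(C2*airyai(-3^(2/3)*z/3) + C3*airybi(-3^(2/3)*z/3), z)


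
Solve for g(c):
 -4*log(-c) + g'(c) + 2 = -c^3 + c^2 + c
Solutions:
 g(c) = C1 - c^4/4 + c^3/3 + c^2/2 + 4*c*log(-c) - 6*c


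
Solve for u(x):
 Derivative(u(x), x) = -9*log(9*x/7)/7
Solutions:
 u(x) = C1 - 9*x*log(x)/7 - 18*x*log(3)/7 + 9*x/7 + 9*x*log(7)/7


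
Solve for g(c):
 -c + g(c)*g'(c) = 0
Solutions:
 g(c) = -sqrt(C1 + c^2)
 g(c) = sqrt(C1 + c^2)


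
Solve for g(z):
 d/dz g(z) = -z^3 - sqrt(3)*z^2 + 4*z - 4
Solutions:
 g(z) = C1 - z^4/4 - sqrt(3)*z^3/3 + 2*z^2 - 4*z


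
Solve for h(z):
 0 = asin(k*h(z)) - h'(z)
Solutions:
 Integral(1/asin(_y*k), (_y, h(z))) = C1 + z


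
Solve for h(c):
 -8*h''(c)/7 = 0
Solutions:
 h(c) = C1 + C2*c


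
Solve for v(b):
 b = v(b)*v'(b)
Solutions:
 v(b) = -sqrt(C1 + b^2)
 v(b) = sqrt(C1 + b^2)


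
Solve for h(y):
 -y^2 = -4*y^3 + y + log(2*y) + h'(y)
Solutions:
 h(y) = C1 + y^4 - y^3/3 - y^2/2 - y*log(y) - y*log(2) + y


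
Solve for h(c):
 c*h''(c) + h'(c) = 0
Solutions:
 h(c) = C1 + C2*log(c)


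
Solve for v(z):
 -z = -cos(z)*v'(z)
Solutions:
 v(z) = C1 + Integral(z/cos(z), z)


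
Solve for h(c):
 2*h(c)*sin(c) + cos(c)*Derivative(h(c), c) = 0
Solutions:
 h(c) = C1*cos(c)^2


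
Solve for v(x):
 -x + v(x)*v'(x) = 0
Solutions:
 v(x) = -sqrt(C1 + x^2)
 v(x) = sqrt(C1 + x^2)


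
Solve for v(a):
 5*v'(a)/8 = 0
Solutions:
 v(a) = C1


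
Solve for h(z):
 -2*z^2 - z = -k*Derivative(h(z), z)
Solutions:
 h(z) = C1 + 2*z^3/(3*k) + z^2/(2*k)


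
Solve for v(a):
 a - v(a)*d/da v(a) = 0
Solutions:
 v(a) = -sqrt(C1 + a^2)
 v(a) = sqrt(C1 + a^2)


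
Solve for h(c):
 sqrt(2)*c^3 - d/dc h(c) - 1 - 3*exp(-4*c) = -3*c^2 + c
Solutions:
 h(c) = C1 + sqrt(2)*c^4/4 + c^3 - c^2/2 - c + 3*exp(-4*c)/4


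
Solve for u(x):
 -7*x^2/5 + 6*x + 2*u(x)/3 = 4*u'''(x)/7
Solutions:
 u(x) = C3*exp(6^(2/3)*7^(1/3)*x/6) + 21*x^2/10 - 9*x + (C1*sin(2^(2/3)*3^(1/6)*7^(1/3)*x/4) + C2*cos(2^(2/3)*3^(1/6)*7^(1/3)*x/4))*exp(-6^(2/3)*7^(1/3)*x/12)


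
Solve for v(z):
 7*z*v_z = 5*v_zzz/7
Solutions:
 v(z) = C1 + Integral(C2*airyai(35^(2/3)*z/5) + C3*airybi(35^(2/3)*z/5), z)


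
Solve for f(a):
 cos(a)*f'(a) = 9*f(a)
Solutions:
 f(a) = C1*sqrt(sin(a) + 1)*(sin(a)^4 + 4*sin(a)^3 + 6*sin(a)^2 + 4*sin(a) + 1)/(sqrt(sin(a) - 1)*(sin(a)^4 - 4*sin(a)^3 + 6*sin(a)^2 - 4*sin(a) + 1))


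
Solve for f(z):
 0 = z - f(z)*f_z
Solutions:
 f(z) = -sqrt(C1 + z^2)
 f(z) = sqrt(C1 + z^2)


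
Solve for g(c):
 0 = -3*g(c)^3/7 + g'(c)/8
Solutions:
 g(c) = -sqrt(14)*sqrt(-1/(C1 + 24*c))/2
 g(c) = sqrt(14)*sqrt(-1/(C1 + 24*c))/2


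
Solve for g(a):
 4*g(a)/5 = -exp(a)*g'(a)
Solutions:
 g(a) = C1*exp(4*exp(-a)/5)


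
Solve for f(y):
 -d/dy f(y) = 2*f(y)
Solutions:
 f(y) = C1*exp(-2*y)


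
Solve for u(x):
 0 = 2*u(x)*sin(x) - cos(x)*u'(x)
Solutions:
 u(x) = C1/cos(x)^2


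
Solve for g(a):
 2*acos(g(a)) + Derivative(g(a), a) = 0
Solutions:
 Integral(1/acos(_y), (_y, g(a))) = C1 - 2*a


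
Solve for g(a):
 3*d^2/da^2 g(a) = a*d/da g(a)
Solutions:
 g(a) = C1 + C2*erfi(sqrt(6)*a/6)


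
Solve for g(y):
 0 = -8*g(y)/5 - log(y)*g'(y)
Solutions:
 g(y) = C1*exp(-8*li(y)/5)


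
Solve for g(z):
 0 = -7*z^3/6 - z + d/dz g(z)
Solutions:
 g(z) = C1 + 7*z^4/24 + z^2/2


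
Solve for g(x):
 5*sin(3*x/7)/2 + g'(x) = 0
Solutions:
 g(x) = C1 + 35*cos(3*x/7)/6


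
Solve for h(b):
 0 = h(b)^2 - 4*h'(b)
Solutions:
 h(b) = -4/(C1 + b)


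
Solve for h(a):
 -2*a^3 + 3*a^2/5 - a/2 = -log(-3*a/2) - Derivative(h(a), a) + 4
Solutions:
 h(a) = C1 + a^4/2 - a^3/5 + a^2/4 - a*log(-a) + a*(-log(3) + log(2) + 5)


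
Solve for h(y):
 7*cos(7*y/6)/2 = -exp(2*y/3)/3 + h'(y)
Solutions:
 h(y) = C1 + exp(2*y/3)/2 + 3*sin(7*y/6)


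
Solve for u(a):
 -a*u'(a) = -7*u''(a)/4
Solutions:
 u(a) = C1 + C2*erfi(sqrt(14)*a/7)


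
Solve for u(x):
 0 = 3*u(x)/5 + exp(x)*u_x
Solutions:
 u(x) = C1*exp(3*exp(-x)/5)


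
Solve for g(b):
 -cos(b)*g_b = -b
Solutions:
 g(b) = C1 + Integral(b/cos(b), b)


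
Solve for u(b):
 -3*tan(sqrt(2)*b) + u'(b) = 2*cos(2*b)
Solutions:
 u(b) = C1 - 3*sqrt(2)*log(cos(sqrt(2)*b))/2 + sin(2*b)


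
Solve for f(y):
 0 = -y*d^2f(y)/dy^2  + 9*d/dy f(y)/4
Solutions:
 f(y) = C1 + C2*y^(13/4)


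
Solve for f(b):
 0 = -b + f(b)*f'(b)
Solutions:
 f(b) = -sqrt(C1 + b^2)
 f(b) = sqrt(C1 + b^2)


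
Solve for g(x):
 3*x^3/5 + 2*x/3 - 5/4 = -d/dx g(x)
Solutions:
 g(x) = C1 - 3*x^4/20 - x^2/3 + 5*x/4


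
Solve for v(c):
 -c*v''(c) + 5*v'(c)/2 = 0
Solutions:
 v(c) = C1 + C2*c^(7/2)


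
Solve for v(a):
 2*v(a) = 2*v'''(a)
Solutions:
 v(a) = C3*exp(a) + (C1*sin(sqrt(3)*a/2) + C2*cos(sqrt(3)*a/2))*exp(-a/2)


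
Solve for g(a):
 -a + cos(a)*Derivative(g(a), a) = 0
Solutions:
 g(a) = C1 + Integral(a/cos(a), a)


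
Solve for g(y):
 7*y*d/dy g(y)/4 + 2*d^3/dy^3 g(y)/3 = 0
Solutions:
 g(y) = C1 + Integral(C2*airyai(-21^(1/3)*y/2) + C3*airybi(-21^(1/3)*y/2), y)


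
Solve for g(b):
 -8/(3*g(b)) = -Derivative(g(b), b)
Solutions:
 g(b) = -sqrt(C1 + 48*b)/3
 g(b) = sqrt(C1 + 48*b)/3


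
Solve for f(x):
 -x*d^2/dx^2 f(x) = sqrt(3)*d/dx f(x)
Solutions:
 f(x) = C1 + C2*x^(1 - sqrt(3))


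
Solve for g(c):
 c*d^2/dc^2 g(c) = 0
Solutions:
 g(c) = C1 + C2*c


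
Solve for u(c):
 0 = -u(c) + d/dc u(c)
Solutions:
 u(c) = C1*exp(c)


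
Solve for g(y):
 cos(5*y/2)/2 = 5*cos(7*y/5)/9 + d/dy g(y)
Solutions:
 g(y) = C1 - 25*sin(7*y/5)/63 + sin(5*y/2)/5


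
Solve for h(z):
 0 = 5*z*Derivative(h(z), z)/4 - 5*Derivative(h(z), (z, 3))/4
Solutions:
 h(z) = C1 + Integral(C2*airyai(z) + C3*airybi(z), z)


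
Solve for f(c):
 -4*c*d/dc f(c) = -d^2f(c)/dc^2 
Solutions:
 f(c) = C1 + C2*erfi(sqrt(2)*c)


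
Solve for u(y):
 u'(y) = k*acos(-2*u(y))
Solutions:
 Integral(1/acos(-2*_y), (_y, u(y))) = C1 + k*y


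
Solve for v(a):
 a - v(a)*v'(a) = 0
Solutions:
 v(a) = -sqrt(C1 + a^2)
 v(a) = sqrt(C1 + a^2)


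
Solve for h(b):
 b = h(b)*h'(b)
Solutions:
 h(b) = -sqrt(C1 + b^2)
 h(b) = sqrt(C1 + b^2)


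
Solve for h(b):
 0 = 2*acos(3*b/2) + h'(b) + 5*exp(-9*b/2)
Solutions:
 h(b) = C1 - 2*b*acos(3*b/2) + 2*sqrt(4 - 9*b^2)/3 + 10*exp(-9*b/2)/9


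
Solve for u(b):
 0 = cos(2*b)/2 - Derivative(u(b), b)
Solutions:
 u(b) = C1 + sin(2*b)/4


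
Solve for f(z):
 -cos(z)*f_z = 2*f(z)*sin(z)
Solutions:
 f(z) = C1*cos(z)^2


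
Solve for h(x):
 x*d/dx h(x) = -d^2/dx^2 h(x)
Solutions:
 h(x) = C1 + C2*erf(sqrt(2)*x/2)


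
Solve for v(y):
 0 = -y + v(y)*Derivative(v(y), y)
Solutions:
 v(y) = -sqrt(C1 + y^2)
 v(y) = sqrt(C1 + y^2)


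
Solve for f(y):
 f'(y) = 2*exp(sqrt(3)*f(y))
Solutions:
 f(y) = sqrt(3)*(2*log(-1/(C1 + 2*y)) - log(3))/6


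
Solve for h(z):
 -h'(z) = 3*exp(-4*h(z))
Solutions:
 h(z) = log(-I*(C1 - 12*z)^(1/4))
 h(z) = log(I*(C1 - 12*z)^(1/4))
 h(z) = log(-(C1 - 12*z)^(1/4))
 h(z) = log(C1 - 12*z)/4


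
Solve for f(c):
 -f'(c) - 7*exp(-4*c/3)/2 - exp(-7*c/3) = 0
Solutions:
 f(c) = C1 + 21*exp(-4*c/3)/8 + 3*exp(-7*c/3)/7


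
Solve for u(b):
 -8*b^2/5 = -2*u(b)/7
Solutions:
 u(b) = 28*b^2/5


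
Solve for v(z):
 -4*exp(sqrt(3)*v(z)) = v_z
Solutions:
 v(z) = sqrt(3)*(2*log(1/(C1 + 4*z)) - log(3))/6


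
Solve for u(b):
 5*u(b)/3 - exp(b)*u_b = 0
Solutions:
 u(b) = C1*exp(-5*exp(-b)/3)


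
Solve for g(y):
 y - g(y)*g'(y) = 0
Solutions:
 g(y) = -sqrt(C1 + y^2)
 g(y) = sqrt(C1 + y^2)


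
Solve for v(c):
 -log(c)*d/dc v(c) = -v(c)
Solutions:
 v(c) = C1*exp(li(c))


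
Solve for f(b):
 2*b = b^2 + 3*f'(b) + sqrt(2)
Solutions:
 f(b) = C1 - b^3/9 + b^2/3 - sqrt(2)*b/3


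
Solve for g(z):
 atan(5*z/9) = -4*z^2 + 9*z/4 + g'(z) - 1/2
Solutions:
 g(z) = C1 + 4*z^3/3 - 9*z^2/8 + z*atan(5*z/9) + z/2 - 9*log(25*z^2 + 81)/10


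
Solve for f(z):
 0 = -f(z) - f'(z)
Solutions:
 f(z) = C1*exp(-z)


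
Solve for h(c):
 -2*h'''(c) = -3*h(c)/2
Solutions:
 h(c) = C3*exp(6^(1/3)*c/2) + (C1*sin(2^(1/3)*3^(5/6)*c/4) + C2*cos(2^(1/3)*3^(5/6)*c/4))*exp(-6^(1/3)*c/4)


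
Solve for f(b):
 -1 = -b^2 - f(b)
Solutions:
 f(b) = 1 - b^2


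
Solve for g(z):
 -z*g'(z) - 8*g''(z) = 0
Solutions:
 g(z) = C1 + C2*erf(z/4)


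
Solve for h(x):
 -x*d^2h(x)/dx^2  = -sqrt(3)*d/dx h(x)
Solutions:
 h(x) = C1 + C2*x^(1 + sqrt(3))


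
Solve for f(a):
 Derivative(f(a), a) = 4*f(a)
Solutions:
 f(a) = C1*exp(4*a)


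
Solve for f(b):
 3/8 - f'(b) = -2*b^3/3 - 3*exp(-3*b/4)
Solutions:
 f(b) = C1 + b^4/6 + 3*b/8 - 4*exp(-3*b/4)


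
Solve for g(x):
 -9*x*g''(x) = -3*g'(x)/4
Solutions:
 g(x) = C1 + C2*x^(13/12)


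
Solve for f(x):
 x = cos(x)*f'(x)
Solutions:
 f(x) = C1 + Integral(x/cos(x), x)


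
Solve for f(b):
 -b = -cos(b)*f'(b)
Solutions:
 f(b) = C1 + Integral(b/cos(b), b)


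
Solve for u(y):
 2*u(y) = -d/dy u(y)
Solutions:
 u(y) = C1*exp(-2*y)


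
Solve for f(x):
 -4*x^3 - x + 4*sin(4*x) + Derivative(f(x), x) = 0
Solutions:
 f(x) = C1 + x^4 + x^2/2 + cos(4*x)


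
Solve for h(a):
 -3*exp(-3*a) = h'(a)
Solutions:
 h(a) = C1 + exp(-3*a)


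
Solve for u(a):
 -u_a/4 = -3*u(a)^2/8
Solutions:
 u(a) = -2/(C1 + 3*a)


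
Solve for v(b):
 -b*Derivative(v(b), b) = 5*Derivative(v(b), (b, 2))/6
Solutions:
 v(b) = C1 + C2*erf(sqrt(15)*b/5)


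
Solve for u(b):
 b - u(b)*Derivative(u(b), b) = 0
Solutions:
 u(b) = -sqrt(C1 + b^2)
 u(b) = sqrt(C1 + b^2)


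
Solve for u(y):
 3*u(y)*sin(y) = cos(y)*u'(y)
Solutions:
 u(y) = C1/cos(y)^3


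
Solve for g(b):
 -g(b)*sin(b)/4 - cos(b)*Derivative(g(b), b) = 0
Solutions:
 g(b) = C1*cos(b)^(1/4)


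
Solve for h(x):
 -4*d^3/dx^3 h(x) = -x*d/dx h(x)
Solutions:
 h(x) = C1 + Integral(C2*airyai(2^(1/3)*x/2) + C3*airybi(2^(1/3)*x/2), x)


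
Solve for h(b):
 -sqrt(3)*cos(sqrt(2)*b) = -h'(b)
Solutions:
 h(b) = C1 + sqrt(6)*sin(sqrt(2)*b)/2


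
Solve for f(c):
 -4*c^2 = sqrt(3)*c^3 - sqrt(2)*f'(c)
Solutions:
 f(c) = C1 + sqrt(6)*c^4/8 + 2*sqrt(2)*c^3/3


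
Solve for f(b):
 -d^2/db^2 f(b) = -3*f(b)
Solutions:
 f(b) = C1*exp(-sqrt(3)*b) + C2*exp(sqrt(3)*b)


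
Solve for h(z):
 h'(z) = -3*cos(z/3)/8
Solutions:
 h(z) = C1 - 9*sin(z/3)/8


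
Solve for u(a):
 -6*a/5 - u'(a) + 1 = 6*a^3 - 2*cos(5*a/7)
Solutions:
 u(a) = C1 - 3*a^4/2 - 3*a^2/5 + a + 14*sin(5*a/7)/5


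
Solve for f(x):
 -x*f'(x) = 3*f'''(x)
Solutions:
 f(x) = C1 + Integral(C2*airyai(-3^(2/3)*x/3) + C3*airybi(-3^(2/3)*x/3), x)


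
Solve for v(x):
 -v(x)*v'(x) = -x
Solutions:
 v(x) = -sqrt(C1 + x^2)
 v(x) = sqrt(C1 + x^2)


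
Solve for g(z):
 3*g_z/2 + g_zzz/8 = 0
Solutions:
 g(z) = C1 + C2*sin(2*sqrt(3)*z) + C3*cos(2*sqrt(3)*z)


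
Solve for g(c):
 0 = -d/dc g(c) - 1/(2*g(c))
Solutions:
 g(c) = -sqrt(C1 - c)
 g(c) = sqrt(C1 - c)


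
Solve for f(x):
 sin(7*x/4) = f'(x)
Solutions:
 f(x) = C1 - 4*cos(7*x/4)/7


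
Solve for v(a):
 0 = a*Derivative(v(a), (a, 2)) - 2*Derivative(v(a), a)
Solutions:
 v(a) = C1 + C2*a^3


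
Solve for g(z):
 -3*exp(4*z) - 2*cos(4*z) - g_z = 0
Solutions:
 g(z) = C1 - 3*exp(4*z)/4 - sin(4*z)/2


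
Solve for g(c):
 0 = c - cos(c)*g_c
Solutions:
 g(c) = C1 + Integral(c/cos(c), c)


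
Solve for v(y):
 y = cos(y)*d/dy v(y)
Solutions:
 v(y) = C1 + Integral(y/cos(y), y)


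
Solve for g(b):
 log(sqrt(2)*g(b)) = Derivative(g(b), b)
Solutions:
 -2*Integral(1/(2*log(_y) + log(2)), (_y, g(b))) = C1 - b


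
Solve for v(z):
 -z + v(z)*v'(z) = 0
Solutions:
 v(z) = -sqrt(C1 + z^2)
 v(z) = sqrt(C1 + z^2)


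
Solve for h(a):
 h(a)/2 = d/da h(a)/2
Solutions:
 h(a) = C1*exp(a)


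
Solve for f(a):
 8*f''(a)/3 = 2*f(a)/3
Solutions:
 f(a) = C1*exp(-a/2) + C2*exp(a/2)


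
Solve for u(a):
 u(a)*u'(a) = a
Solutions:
 u(a) = -sqrt(C1 + a^2)
 u(a) = sqrt(C1 + a^2)


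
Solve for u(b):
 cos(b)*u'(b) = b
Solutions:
 u(b) = C1 + Integral(b/cos(b), b)


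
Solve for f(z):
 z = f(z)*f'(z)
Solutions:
 f(z) = -sqrt(C1 + z^2)
 f(z) = sqrt(C1 + z^2)


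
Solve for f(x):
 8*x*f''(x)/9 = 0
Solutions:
 f(x) = C1 + C2*x


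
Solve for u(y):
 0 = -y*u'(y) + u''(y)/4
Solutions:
 u(y) = C1 + C2*erfi(sqrt(2)*y)


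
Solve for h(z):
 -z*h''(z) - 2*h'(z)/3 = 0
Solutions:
 h(z) = C1 + C2*z^(1/3)


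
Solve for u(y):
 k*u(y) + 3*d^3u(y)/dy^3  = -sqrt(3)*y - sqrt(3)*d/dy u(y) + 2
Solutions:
 u(y) = C1*exp(2^(1/3)*y*(-2^(1/3)*(9*k + sqrt(3)*sqrt(27*k^2 + 4*sqrt(3)))^(1/3) + 2*sqrt(3)/(9*k + sqrt(3)*sqrt(27*k^2 + 4*sqrt(3)))^(1/3))/6) + C2*exp(2^(1/3)*y*(2^(1/3)*(9*k + sqrt(3)*sqrt(27*k^2 + 4*sqrt(3)))^(1/3) - 2^(1/3)*sqrt(3)*I*(9*k + sqrt(3)*sqrt(27*k^2 + 4*sqrt(3)))^(1/3) + 8*sqrt(3)/((-1 + sqrt(3)*I)*(9*k + sqrt(3)*sqrt(27*k^2 + 4*sqrt(3)))^(1/3)))/12) + C3*exp(2^(1/3)*y*(2^(1/3)*(9*k + sqrt(3)*sqrt(27*k^2 + 4*sqrt(3)))^(1/3) + 2^(1/3)*sqrt(3)*I*(9*k + sqrt(3)*sqrt(27*k^2 + 4*sqrt(3)))^(1/3) - 8*sqrt(3)/((1 + sqrt(3)*I)*(9*k + sqrt(3)*sqrt(27*k^2 + 4*sqrt(3)))^(1/3)))/12) - sqrt(3)*y/k + 2/k + 3/k^2


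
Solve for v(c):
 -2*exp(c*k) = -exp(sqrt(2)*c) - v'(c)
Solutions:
 v(c) = C1 - sqrt(2)*exp(sqrt(2)*c)/2 + 2*exp(c*k)/k


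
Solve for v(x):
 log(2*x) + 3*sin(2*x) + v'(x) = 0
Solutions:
 v(x) = C1 - x*log(x) - x*log(2) + x + 3*cos(2*x)/2


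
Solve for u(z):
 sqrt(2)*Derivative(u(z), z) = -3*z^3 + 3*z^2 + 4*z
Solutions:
 u(z) = C1 - 3*sqrt(2)*z^4/8 + sqrt(2)*z^3/2 + sqrt(2)*z^2


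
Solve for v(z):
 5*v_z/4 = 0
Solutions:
 v(z) = C1


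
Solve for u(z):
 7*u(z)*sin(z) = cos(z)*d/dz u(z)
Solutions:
 u(z) = C1/cos(z)^7


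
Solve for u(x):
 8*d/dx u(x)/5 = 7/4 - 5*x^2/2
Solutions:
 u(x) = C1 - 25*x^3/48 + 35*x/32


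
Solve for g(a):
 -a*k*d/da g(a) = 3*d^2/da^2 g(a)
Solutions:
 g(a) = Piecewise((-sqrt(6)*sqrt(pi)*C1*erf(sqrt(6)*a*sqrt(k)/6)/(2*sqrt(k)) - C2, (k > 0) | (k < 0)), (-C1*a - C2, True))


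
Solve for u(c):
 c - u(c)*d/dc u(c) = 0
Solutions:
 u(c) = -sqrt(C1 + c^2)
 u(c) = sqrt(C1 + c^2)


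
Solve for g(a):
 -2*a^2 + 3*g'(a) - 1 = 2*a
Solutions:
 g(a) = C1 + 2*a^3/9 + a^2/3 + a/3


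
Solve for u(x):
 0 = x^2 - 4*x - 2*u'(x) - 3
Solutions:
 u(x) = C1 + x^3/6 - x^2 - 3*x/2


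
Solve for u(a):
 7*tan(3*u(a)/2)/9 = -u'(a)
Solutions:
 u(a) = -2*asin(C1*exp(-7*a/6))/3 + 2*pi/3
 u(a) = 2*asin(C1*exp(-7*a/6))/3


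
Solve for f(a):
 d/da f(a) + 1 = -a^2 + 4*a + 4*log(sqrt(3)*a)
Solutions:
 f(a) = C1 - a^3/3 + 2*a^2 + 4*a*log(a) - 5*a + a*log(9)


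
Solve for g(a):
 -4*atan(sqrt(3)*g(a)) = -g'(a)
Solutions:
 Integral(1/atan(sqrt(3)*_y), (_y, g(a))) = C1 + 4*a


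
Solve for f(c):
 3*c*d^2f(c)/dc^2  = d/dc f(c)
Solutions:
 f(c) = C1 + C2*c^(4/3)


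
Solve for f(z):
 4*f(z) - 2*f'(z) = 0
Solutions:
 f(z) = C1*exp(2*z)


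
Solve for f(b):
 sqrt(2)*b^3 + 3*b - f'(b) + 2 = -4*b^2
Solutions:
 f(b) = C1 + sqrt(2)*b^4/4 + 4*b^3/3 + 3*b^2/2 + 2*b


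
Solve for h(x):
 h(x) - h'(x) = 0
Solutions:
 h(x) = C1*exp(x)


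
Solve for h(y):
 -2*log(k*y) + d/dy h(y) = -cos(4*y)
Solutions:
 h(y) = C1 + 2*y*log(k*y) - 2*y - sin(4*y)/4


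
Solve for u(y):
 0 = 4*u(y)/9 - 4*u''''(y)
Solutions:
 u(y) = C1*exp(-sqrt(3)*y/3) + C2*exp(sqrt(3)*y/3) + C3*sin(sqrt(3)*y/3) + C4*cos(sqrt(3)*y/3)


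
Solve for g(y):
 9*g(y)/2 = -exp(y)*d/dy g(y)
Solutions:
 g(y) = C1*exp(9*exp(-y)/2)


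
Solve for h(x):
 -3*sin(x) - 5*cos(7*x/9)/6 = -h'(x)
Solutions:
 h(x) = C1 + 15*sin(7*x/9)/14 - 3*cos(x)


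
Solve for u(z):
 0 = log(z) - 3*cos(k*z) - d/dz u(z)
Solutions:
 u(z) = C1 + z*log(z) - z - 3*Piecewise((sin(k*z)/k, Ne(k, 0)), (z, True))


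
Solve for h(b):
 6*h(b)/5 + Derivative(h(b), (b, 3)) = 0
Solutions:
 h(b) = C3*exp(-5^(2/3)*6^(1/3)*b/5) + (C1*sin(2^(1/3)*3^(5/6)*5^(2/3)*b/10) + C2*cos(2^(1/3)*3^(5/6)*5^(2/3)*b/10))*exp(5^(2/3)*6^(1/3)*b/10)


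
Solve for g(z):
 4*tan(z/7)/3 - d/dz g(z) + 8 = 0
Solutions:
 g(z) = C1 + 8*z - 28*log(cos(z/7))/3


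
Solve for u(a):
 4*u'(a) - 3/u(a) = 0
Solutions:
 u(a) = -sqrt(C1 + 6*a)/2
 u(a) = sqrt(C1 + 6*a)/2


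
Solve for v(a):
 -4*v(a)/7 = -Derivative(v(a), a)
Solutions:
 v(a) = C1*exp(4*a/7)


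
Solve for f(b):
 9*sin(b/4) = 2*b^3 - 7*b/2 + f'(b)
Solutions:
 f(b) = C1 - b^4/2 + 7*b^2/4 - 36*cos(b/4)


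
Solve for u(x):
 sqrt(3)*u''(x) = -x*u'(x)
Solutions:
 u(x) = C1 + C2*erf(sqrt(2)*3^(3/4)*x/6)


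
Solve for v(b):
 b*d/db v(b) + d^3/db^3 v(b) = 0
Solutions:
 v(b) = C1 + Integral(C2*airyai(-b) + C3*airybi(-b), b)


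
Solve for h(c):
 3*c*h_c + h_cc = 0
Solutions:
 h(c) = C1 + C2*erf(sqrt(6)*c/2)


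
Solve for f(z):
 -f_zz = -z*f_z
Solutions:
 f(z) = C1 + C2*erfi(sqrt(2)*z/2)


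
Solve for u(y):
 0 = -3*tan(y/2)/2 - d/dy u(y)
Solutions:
 u(y) = C1 + 3*log(cos(y/2))


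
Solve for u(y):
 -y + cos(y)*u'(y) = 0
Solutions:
 u(y) = C1 + Integral(y/cos(y), y)


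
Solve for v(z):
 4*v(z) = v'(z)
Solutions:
 v(z) = C1*exp(4*z)


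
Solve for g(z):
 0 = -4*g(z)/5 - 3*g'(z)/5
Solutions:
 g(z) = C1*exp(-4*z/3)


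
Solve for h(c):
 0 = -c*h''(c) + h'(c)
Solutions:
 h(c) = C1 + C2*c^2


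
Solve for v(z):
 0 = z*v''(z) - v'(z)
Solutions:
 v(z) = C1 + C2*z^2


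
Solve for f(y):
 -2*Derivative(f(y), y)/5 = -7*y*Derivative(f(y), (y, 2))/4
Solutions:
 f(y) = C1 + C2*y^(43/35)


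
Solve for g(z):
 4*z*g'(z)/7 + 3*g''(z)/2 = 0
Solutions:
 g(z) = C1 + C2*erf(2*sqrt(21)*z/21)


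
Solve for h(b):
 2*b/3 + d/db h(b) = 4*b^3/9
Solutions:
 h(b) = C1 + b^4/9 - b^2/3


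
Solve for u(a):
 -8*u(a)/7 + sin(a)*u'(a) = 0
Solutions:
 u(a) = C1*(cos(a) - 1)^(4/7)/(cos(a) + 1)^(4/7)


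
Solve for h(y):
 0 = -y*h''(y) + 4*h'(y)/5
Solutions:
 h(y) = C1 + C2*y^(9/5)


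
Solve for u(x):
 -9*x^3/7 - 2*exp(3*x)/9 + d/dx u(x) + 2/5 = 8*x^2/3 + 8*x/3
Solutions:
 u(x) = C1 + 9*x^4/28 + 8*x^3/9 + 4*x^2/3 - 2*x/5 + 2*exp(3*x)/27


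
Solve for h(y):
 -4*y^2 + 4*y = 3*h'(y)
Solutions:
 h(y) = C1 - 4*y^3/9 + 2*y^2/3


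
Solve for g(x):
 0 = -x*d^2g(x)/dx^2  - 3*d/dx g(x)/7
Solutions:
 g(x) = C1 + C2*x^(4/7)


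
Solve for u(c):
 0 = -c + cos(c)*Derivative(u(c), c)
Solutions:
 u(c) = C1 + Integral(c/cos(c), c)


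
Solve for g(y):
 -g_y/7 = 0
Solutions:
 g(y) = C1


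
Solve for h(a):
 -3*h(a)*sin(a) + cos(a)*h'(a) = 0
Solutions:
 h(a) = C1/cos(a)^3


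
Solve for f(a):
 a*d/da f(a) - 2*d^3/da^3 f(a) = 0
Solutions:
 f(a) = C1 + Integral(C2*airyai(2^(2/3)*a/2) + C3*airybi(2^(2/3)*a/2), a)


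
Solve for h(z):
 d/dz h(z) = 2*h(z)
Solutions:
 h(z) = C1*exp(2*z)


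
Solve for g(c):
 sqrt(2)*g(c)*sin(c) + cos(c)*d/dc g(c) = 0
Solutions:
 g(c) = C1*cos(c)^(sqrt(2))


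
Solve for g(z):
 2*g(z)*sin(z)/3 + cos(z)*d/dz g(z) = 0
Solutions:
 g(z) = C1*cos(z)^(2/3)


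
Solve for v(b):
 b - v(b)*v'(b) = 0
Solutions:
 v(b) = -sqrt(C1 + b^2)
 v(b) = sqrt(C1 + b^2)


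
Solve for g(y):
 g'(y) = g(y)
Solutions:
 g(y) = C1*exp(y)


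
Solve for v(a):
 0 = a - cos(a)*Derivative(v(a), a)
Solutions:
 v(a) = C1 + Integral(a/cos(a), a)


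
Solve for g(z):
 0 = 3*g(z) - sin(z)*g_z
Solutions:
 g(z) = C1*(cos(z) - 1)^(3/2)/(cos(z) + 1)^(3/2)


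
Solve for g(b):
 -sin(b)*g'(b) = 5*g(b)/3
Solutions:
 g(b) = C1*(cos(b) + 1)^(5/6)/(cos(b) - 1)^(5/6)


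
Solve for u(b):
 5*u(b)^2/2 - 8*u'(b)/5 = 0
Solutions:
 u(b) = -16/(C1 + 25*b)


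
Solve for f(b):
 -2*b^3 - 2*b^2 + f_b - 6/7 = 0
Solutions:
 f(b) = C1 + b^4/2 + 2*b^3/3 + 6*b/7


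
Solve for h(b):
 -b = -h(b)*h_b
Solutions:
 h(b) = -sqrt(C1 + b^2)
 h(b) = sqrt(C1 + b^2)


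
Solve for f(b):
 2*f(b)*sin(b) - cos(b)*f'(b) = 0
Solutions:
 f(b) = C1/cos(b)^2


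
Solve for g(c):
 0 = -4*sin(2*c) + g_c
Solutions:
 g(c) = C1 - 2*cos(2*c)


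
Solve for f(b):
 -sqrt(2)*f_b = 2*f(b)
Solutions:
 f(b) = C1*exp(-sqrt(2)*b)


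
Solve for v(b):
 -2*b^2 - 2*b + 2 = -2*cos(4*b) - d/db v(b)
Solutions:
 v(b) = C1 + 2*b^3/3 + b^2 - 2*b - sin(4*b)/2


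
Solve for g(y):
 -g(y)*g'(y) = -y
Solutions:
 g(y) = -sqrt(C1 + y^2)
 g(y) = sqrt(C1 + y^2)


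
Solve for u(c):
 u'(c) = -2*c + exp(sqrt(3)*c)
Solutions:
 u(c) = C1 - c^2 + sqrt(3)*exp(sqrt(3)*c)/3


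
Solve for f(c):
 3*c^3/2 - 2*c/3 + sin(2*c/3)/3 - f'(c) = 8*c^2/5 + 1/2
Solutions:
 f(c) = C1 + 3*c^4/8 - 8*c^3/15 - c^2/3 - c/2 - cos(2*c/3)/2


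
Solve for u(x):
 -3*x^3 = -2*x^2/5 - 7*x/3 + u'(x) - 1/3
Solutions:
 u(x) = C1 - 3*x^4/4 + 2*x^3/15 + 7*x^2/6 + x/3


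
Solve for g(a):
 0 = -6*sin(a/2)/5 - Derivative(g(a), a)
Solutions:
 g(a) = C1 + 12*cos(a/2)/5


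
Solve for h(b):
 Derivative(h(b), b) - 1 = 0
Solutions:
 h(b) = C1 + b


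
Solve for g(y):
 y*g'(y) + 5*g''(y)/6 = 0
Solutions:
 g(y) = C1 + C2*erf(sqrt(15)*y/5)


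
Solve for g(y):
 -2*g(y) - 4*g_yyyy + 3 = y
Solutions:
 g(y) = -y/2 + (C1*sin(2^(1/4)*y/2) + C2*cos(2^(1/4)*y/2))*exp(-2^(1/4)*y/2) + (C3*sin(2^(1/4)*y/2) + C4*cos(2^(1/4)*y/2))*exp(2^(1/4)*y/2) + 3/2
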